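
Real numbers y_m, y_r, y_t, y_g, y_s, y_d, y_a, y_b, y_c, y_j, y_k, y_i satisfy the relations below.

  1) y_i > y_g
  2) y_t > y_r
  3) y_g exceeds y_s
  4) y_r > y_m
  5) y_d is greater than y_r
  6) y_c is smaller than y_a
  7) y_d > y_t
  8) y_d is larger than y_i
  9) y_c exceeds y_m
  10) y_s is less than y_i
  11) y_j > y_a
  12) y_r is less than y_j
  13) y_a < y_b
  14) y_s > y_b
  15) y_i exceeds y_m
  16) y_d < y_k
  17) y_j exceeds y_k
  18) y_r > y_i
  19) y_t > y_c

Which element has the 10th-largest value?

y_a

Chaining the given pairs: y_m < y_c < y_a < y_b < y_s < y_g < y_i < y_r < y_t < y_d < y_k < y_j.
Counting 10 from the largest end gives y_a.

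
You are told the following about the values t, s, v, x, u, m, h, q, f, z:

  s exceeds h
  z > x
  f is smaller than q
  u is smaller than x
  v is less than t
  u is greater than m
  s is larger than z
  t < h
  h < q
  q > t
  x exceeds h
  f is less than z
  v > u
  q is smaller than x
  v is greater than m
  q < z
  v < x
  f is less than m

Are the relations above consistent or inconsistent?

consistent

Every relation is compatible with f < m < u < v < t < h < q < x < z < s; the set is consistent.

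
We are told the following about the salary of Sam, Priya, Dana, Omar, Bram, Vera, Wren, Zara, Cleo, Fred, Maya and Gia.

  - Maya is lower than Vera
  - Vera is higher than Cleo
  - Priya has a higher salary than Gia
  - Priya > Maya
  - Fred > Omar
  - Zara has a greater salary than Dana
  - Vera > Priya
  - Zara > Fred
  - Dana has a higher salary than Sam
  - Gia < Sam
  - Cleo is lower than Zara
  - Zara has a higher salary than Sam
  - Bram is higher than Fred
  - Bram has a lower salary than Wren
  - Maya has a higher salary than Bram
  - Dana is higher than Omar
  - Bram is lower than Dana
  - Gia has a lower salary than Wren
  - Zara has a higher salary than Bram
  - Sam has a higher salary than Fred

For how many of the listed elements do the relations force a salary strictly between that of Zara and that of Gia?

The relations place Gia below Zara. An element lies strictly between them when it is forced above Gia and also forced below Zara.
Above Gia: {Sam, Dana, Wren, Priya, Vera}. Below Zara: {Omar, Fred, Bram, Sam, Dana, Cleo}.
Intersection: {Sam, Dana} — 2.

2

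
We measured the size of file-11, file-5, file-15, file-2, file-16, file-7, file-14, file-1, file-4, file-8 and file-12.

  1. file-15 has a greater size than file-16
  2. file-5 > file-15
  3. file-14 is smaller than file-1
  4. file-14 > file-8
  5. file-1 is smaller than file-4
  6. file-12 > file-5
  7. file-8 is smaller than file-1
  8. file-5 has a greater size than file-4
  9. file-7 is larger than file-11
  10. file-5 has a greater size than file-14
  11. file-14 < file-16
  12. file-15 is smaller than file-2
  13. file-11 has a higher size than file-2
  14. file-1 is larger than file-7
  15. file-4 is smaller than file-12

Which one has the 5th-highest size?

file-7

Chaining the given pairs: file-8 < file-14 < file-16 < file-15 < file-2 < file-11 < file-7 < file-1 < file-4 < file-5 < file-12.
Counting 5 from the largest end gives file-7.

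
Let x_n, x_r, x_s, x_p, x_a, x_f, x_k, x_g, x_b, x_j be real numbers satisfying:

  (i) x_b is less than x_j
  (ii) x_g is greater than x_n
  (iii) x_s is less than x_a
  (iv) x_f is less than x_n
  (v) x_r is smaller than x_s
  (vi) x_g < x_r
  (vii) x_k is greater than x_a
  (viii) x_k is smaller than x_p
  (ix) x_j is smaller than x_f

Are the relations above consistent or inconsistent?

Every relation is compatible with x_b < x_j < x_f < x_n < x_g < x_r < x_s < x_a < x_k < x_p; the set is consistent.

consistent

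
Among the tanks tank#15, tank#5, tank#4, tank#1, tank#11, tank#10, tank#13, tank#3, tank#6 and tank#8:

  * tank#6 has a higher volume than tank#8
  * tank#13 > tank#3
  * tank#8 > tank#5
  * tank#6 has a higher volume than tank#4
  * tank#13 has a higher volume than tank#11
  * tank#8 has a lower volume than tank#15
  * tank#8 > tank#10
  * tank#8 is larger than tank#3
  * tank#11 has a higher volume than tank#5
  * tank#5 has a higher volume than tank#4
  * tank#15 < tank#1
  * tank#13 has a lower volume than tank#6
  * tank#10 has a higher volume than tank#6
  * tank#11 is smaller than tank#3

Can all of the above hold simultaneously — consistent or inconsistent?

inconsistent

Chaining the given relations yields tank#6 < tank#10 < tank#8, so tank#6 < tank#8. But one relation states tank#8 < tank#6. These cannot both hold.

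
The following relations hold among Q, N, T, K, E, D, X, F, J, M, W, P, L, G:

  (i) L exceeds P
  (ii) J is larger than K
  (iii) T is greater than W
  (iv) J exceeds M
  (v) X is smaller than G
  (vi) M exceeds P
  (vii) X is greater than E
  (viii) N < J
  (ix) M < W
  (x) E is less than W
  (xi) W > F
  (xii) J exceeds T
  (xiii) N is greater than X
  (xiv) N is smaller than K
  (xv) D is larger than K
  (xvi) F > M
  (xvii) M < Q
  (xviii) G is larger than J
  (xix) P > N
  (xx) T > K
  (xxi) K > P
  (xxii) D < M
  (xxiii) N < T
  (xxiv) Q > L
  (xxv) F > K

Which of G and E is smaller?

E < X and X < N give E < N.
With N < P: E < X < N < P.
With P < K: E < X < N < P < K.
Then K < D extends the chain to D.
With D < M: E < X < N < P < K < D < M.
Then M < F extends the chain to F.
With F < W: E < X < N < P < K < D < M < F < W.
Then W < T extends the chain to T.
With T < J: E < X < N < P < K < D < M < F < W < T < J.
With J < G: E < X < N < P < K < D < M < F < W < T < J < G.
So E < G; E is the smaller of the two.

E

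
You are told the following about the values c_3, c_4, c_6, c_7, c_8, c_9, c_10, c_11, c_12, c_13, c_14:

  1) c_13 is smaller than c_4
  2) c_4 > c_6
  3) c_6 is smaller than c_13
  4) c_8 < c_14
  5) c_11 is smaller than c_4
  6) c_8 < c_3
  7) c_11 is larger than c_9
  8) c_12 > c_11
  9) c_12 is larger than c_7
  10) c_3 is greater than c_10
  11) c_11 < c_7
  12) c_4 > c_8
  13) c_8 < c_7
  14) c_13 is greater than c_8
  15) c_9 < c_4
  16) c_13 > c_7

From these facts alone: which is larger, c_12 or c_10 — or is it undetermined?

undetermined

Following every chain through c_10: above c_10 we get c_3.
c_12 is not reached, and no chain runs the other way from c_12 to c_10.
So the given relations leave the order of c_10 and c_12 undetermined.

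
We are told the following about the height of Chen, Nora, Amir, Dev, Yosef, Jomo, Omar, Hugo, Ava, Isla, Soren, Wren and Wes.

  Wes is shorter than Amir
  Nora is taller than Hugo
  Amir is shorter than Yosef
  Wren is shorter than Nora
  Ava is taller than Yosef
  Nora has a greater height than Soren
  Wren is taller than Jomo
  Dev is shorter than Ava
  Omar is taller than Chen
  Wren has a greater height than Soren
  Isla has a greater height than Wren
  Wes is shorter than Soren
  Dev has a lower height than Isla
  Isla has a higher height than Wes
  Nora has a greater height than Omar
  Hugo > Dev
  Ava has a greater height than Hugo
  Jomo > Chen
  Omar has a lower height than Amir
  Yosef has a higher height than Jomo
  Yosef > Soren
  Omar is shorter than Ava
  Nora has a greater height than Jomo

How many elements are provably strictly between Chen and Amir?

1

The relations place Chen below Amir. An element lies strictly between them when it is forced above Chen and also forced below Amir.
Above Chen: {Omar, Jomo, Yosef, Wren, Nora, Ava, Isla}. Below Amir: {Wes, Omar}.
Intersection: {Omar} — 1.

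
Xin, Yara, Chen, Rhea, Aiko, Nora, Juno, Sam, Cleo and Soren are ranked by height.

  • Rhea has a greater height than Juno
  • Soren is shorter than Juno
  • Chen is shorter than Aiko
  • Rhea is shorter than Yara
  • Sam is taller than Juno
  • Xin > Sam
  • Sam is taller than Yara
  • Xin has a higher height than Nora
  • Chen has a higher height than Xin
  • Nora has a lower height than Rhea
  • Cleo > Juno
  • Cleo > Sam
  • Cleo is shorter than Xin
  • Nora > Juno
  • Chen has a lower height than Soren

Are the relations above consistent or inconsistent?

Chaining the given relations yields Soren < Juno < Nora < Rhea < Yara < Sam < Cleo < Xin < Chen, so Soren < Chen. But one relation states Chen < Soren. These cannot both hold.

inconsistent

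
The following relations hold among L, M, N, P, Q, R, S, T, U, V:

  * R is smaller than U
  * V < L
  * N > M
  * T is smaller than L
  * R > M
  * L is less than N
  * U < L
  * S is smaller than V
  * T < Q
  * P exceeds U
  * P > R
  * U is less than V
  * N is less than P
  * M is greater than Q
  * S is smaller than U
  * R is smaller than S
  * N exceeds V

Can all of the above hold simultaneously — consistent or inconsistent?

Every relation is compatible with T < Q < M < R < S < U < V < L < N < P; the set is consistent.

consistent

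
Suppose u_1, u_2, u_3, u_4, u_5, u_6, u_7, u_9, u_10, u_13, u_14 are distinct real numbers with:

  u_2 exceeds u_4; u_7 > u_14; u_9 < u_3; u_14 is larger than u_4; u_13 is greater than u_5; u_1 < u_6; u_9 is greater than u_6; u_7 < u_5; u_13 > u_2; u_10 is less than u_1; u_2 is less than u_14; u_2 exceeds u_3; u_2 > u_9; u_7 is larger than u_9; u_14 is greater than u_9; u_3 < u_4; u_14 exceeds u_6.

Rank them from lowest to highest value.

The consecutive links are each given: u_10 < u_1; u_1 < u_6; u_6 < u_9; u_9 < u_3; u_3 < u_4; u_4 < u_2; u_2 < u_14; u_14 < u_7; u_7 < u_5; u_5 < u_13.

u_10 < u_1 < u_6 < u_9 < u_3 < u_4 < u_2 < u_14 < u_7 < u_5 < u_13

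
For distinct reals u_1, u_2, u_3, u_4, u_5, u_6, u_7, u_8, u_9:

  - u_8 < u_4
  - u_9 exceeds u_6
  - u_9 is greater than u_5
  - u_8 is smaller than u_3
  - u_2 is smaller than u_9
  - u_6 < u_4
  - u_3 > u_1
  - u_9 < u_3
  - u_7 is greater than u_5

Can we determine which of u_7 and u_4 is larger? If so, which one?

Following every chain through u_7: below u_7 we get u_5.
u_4 is not reached, and no chain runs the other way from u_4 to u_7.
So the given relations leave the order of u_7 and u_4 undetermined.

undetermined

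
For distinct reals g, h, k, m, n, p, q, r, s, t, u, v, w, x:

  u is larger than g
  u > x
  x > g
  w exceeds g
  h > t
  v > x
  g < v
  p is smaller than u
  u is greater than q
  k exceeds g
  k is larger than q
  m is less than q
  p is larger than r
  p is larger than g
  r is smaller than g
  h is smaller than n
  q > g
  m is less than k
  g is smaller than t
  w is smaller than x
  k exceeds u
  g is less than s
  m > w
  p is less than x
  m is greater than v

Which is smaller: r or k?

The relevant relations are r < g; g < p; p < x; x < v; v < m; m < q; q < u; u < k.
Together: r < g < p < x < v < m < q < u < k.
So r < k; r is the smaller of the two.

r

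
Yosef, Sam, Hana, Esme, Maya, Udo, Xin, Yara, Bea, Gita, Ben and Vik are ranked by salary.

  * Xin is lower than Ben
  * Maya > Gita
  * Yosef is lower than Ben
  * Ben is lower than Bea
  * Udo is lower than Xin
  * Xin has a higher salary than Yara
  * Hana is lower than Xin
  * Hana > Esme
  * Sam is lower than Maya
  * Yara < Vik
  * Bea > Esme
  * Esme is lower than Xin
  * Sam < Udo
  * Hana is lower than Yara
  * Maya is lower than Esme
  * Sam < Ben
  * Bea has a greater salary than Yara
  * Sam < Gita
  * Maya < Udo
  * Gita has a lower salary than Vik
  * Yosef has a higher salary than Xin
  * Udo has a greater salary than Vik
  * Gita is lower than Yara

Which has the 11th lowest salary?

Ben

Piecing the relations together gives one ordering: Sam < Gita < Maya < Esme < Hana < Yara < Vik < Udo < Xin < Yosef < Ben < Bea.
Counting 11 from the smallest end gives Ben.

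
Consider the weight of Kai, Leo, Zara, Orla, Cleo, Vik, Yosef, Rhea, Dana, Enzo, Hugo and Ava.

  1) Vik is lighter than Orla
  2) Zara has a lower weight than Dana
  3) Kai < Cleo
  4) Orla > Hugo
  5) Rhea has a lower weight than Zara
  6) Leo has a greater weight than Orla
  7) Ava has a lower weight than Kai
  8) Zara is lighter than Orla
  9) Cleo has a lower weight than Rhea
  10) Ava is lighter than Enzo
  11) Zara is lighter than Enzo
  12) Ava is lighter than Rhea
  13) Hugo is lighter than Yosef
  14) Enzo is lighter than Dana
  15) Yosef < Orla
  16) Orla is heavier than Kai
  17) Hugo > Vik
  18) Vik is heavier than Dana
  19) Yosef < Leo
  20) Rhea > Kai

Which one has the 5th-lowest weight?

Zara

Chaining the given pairs: Ava < Kai < Cleo < Rhea < Zara < Enzo < Dana < Vik < Hugo < Yosef < Orla < Leo.
Counting 5 from the smallest end gives Zara.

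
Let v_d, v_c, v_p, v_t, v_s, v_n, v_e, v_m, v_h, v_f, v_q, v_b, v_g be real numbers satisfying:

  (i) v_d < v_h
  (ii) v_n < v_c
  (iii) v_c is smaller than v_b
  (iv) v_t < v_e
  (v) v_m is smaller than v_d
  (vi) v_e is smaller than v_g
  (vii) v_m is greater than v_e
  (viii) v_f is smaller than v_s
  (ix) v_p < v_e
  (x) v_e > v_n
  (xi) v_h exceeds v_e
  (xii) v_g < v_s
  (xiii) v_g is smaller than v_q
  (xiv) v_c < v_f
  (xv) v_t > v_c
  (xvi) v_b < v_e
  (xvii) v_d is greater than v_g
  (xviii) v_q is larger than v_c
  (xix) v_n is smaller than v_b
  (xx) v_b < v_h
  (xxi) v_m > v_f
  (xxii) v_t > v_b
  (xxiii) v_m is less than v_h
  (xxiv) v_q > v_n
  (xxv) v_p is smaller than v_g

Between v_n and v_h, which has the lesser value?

Link the given pairs in sequence: v_n < v_c; v_c < v_b; v_b < v_t; v_t < v_e; v_e < v_m; v_m < v_h.
Together: v_n < v_c < v_b < v_t < v_e < v_m < v_h.
So v_n < v_h; v_n is the smaller of the two.

v_n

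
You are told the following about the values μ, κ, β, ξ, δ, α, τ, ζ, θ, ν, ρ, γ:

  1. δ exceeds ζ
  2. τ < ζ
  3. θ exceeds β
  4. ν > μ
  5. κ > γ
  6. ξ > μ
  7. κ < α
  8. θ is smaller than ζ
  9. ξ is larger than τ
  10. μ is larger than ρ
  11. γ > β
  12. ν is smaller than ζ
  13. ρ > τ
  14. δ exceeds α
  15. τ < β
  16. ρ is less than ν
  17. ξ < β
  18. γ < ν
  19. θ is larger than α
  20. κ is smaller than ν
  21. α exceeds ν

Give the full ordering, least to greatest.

τ < ρ < μ < ξ < β < γ < κ < ν < α < θ < ζ < δ

Each adjacent pair is fixed by a given relation: τ < ρ; ρ < μ; μ < ξ; ξ < β; β < γ; γ < κ; κ < ν; ν < α; α < θ; θ < ζ; ζ < δ. Chaining them end to end gives the full order.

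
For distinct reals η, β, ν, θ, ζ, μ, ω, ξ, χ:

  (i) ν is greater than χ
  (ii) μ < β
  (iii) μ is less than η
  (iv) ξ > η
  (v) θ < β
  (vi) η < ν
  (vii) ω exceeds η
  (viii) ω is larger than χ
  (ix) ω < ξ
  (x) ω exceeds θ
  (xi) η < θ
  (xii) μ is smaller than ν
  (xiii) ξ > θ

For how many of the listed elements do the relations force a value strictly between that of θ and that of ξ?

1

The relations place θ below ξ. An element lies strictly between them when it is forced above θ and also forced below ξ.
Above θ: {ω, β}. Below ξ: {μ, η, χ, ω}.
Intersection: {ω} — 1.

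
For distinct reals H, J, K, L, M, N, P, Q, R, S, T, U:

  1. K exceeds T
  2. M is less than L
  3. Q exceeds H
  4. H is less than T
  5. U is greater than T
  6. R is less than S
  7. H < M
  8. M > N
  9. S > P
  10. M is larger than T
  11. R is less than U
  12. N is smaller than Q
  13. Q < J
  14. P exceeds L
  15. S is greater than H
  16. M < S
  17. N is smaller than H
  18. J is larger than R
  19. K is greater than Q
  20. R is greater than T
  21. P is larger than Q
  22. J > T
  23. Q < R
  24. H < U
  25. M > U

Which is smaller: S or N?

Following the relations from N: N < H < T < R < U < M < L < P < S.
So N < S; N is the smaller of the two.

N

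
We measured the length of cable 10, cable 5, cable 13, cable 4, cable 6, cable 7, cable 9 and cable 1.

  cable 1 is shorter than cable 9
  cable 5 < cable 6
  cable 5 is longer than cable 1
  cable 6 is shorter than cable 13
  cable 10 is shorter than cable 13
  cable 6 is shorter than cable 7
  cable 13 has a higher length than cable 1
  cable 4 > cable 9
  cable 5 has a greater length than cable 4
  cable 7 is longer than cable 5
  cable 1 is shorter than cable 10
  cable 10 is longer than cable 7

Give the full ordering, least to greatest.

Each adjacent pair is fixed by a given relation: cable 1 < cable 9; cable 9 < cable 4; cable 4 < cable 5; cable 5 < cable 6; cable 6 < cable 7; cable 7 < cable 10; cable 10 < cable 13. Chaining them end to end gives the full order.

cable 1 < cable 9 < cable 4 < cable 5 < cable 6 < cable 7 < cable 10 < cable 13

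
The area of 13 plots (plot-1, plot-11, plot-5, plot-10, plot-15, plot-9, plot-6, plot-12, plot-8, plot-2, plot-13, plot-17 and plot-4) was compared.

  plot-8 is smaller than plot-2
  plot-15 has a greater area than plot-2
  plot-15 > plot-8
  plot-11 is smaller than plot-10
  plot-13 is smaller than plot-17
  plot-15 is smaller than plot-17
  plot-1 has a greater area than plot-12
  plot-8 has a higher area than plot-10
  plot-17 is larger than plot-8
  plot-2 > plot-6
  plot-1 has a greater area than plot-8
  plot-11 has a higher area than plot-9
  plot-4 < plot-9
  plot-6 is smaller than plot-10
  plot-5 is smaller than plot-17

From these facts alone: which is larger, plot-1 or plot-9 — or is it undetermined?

plot-1

Chaining the given relations: plot-9 < plot-11 < plot-10 < plot-8 < plot-1.
So plot-1 is larger.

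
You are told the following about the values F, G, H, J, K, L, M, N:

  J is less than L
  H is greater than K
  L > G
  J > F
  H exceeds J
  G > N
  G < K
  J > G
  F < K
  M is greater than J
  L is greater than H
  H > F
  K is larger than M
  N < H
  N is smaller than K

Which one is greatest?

Chaining downward from L: directly below it, G, J, H; then N, F, K; then M.
That covers every other element, and nothing is given above L, so L is the greatest.

L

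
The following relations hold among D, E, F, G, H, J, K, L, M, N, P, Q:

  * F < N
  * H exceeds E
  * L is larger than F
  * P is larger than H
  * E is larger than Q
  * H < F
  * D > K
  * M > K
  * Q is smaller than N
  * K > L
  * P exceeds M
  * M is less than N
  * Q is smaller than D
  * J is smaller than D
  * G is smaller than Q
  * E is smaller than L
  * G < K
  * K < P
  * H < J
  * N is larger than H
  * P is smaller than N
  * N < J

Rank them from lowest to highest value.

G < Q < E < H < F < L < K < M < P < N < J < D

The consecutive links are each given: G < Q; Q < E; E < H; H < F; F < L; L < K; K < M; M < P; P < N; N < J; J < D.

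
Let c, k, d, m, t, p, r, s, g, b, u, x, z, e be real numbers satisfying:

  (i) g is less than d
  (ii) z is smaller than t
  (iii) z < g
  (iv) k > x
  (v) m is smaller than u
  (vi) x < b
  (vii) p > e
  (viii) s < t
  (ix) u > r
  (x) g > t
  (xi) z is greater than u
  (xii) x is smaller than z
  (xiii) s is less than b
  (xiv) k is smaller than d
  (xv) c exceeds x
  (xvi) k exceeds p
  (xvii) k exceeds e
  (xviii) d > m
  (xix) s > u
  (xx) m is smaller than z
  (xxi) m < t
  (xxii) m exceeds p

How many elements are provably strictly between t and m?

The relations place m below t. An element lies strictly between them when it is forced above m and also forced below t.
Above m: {u, z, s, b, g, d}. Below t: {x, e, r, p, u, z, s}.
Intersection: {u, z, s} — 3.

3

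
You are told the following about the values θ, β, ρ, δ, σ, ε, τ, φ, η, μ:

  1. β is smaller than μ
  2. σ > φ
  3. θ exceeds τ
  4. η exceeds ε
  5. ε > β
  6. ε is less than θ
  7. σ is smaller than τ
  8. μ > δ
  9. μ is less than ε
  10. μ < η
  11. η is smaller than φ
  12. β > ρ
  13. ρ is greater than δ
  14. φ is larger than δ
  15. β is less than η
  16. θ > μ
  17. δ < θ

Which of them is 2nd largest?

Chaining the given pairs: δ < ρ < β < μ < ε < η < φ < σ < τ < θ.
The 2nd largest is τ.

τ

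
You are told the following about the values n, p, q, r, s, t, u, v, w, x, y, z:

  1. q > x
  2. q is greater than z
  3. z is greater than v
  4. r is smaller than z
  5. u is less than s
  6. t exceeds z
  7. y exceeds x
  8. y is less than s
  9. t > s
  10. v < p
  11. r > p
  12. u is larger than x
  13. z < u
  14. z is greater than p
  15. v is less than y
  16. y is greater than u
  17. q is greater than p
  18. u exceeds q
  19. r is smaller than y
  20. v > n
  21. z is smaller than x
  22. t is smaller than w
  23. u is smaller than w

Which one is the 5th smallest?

z

Chaining the given pairs: n < v < p < r < z < x < q < u < y < s < t < w.
Counting 5 from the smallest end gives z.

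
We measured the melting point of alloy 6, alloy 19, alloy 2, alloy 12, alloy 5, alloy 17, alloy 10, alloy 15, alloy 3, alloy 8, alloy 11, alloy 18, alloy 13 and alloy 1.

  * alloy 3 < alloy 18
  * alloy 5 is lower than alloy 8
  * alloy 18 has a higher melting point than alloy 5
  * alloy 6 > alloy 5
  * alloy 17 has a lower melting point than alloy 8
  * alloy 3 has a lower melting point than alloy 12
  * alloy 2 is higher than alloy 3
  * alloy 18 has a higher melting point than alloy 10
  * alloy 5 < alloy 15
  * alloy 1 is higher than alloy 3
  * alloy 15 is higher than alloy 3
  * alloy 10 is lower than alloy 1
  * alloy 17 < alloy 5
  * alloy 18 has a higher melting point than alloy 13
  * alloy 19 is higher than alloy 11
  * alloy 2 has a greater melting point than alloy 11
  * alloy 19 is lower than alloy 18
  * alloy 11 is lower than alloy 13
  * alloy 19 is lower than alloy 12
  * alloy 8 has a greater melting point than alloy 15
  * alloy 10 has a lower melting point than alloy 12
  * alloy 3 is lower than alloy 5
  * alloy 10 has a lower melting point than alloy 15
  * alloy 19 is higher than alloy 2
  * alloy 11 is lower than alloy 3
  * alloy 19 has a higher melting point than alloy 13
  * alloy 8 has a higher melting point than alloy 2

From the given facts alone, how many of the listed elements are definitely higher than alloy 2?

4

Directly above alloy 2: alloy 19, alloy 8.
One step further: alloy 18, alloy 12 (4 so far).
No other element is forced above alloy 2 by the given relations, so the count is 4.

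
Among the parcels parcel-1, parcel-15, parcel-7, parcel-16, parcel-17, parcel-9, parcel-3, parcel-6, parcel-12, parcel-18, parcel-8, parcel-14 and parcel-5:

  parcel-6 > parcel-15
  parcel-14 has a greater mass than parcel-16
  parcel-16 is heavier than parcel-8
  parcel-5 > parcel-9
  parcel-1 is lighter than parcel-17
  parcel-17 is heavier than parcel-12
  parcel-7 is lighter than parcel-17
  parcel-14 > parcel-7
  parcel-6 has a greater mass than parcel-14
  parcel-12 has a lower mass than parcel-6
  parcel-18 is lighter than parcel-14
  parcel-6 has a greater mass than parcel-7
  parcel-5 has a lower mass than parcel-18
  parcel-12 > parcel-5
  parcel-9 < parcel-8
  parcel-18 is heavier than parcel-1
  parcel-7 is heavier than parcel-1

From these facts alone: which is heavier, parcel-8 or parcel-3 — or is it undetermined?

undetermined

Following every chain through parcel-8: above parcel-8 we get parcel-16, parcel-14, parcel-6; below parcel-8 we get parcel-9.
parcel-3 is not reached, and no chain runs the other way from parcel-3 to parcel-8.
So the given relations leave the order of parcel-8 and parcel-3 undetermined.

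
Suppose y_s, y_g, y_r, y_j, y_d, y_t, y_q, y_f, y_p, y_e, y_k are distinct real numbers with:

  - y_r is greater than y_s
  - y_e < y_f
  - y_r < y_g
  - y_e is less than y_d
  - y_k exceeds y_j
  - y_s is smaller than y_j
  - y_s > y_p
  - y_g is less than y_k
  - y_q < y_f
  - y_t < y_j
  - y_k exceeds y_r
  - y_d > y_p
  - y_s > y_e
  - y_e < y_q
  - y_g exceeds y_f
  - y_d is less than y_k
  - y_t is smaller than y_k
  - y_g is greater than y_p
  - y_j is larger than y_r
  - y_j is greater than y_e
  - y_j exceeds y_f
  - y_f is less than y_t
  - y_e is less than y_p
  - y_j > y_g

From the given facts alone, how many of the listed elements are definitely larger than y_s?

The elements the relations force above y_s are y_r, y_g, y_j, y_k — no chain reaches any other.
That is 4.

4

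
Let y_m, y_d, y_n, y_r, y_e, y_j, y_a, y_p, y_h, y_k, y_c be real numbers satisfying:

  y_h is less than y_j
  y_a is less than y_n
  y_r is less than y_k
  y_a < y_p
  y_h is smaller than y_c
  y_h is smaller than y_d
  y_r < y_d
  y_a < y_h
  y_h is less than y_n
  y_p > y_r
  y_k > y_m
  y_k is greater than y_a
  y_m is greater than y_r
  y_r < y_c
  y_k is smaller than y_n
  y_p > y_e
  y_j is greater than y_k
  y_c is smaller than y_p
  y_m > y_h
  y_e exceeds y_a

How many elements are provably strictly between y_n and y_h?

2

Chaining upward from y_h reaches: y_c, y_m, y_p, y_d, y_k, y_j.
Chaining downward from y_n reaches: y_a, y_r, y_m, y_k.
Strictly between y_h and y_n are those in both lists: y_m, y_k — 2 elements.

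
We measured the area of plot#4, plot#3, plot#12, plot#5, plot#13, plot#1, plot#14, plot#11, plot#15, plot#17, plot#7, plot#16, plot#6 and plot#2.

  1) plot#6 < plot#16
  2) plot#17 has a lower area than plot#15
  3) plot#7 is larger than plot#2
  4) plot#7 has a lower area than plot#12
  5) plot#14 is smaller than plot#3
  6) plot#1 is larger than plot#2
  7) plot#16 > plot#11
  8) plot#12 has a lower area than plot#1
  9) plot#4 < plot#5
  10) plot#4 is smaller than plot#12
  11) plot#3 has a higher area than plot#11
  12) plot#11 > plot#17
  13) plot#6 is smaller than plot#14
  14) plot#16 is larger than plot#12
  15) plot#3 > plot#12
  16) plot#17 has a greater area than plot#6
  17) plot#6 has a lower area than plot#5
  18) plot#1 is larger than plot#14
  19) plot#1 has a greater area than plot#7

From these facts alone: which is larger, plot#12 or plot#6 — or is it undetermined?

undetermined

Following every chain through plot#6: above plot#6 we get plot#17, plot#14, plot#5, plot#15, plot#11, plot#16, plot#1, plot#3.
plot#12 is not reached, and no chain runs the other way from plot#12 to plot#6.
So the given relations leave the order of plot#6 and plot#12 undetermined.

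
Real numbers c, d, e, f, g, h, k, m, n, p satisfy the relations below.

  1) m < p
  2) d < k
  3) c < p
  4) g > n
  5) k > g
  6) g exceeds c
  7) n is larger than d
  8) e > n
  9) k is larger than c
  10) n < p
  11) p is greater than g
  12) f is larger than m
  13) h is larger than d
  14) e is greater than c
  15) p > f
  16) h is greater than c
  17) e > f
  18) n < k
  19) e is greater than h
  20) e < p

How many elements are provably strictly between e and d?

Chaining upward from d reaches: n, g, h, p, k.
Chaining downward from e reaches: m, n, c, f, h.
Strictly between d and e are those in both lists: n, h — 2 elements.

2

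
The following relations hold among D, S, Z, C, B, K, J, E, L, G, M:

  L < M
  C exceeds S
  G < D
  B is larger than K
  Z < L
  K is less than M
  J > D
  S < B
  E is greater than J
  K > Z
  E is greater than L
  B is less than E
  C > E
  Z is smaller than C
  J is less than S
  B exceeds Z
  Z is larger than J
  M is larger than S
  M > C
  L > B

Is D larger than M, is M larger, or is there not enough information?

D < J and J < Z give D < Z.
Then Z < B extends the chain to B.
With B < L: D < J < Z < B < L.
With L < E: D < J < Z < B < L < E.
With E < C: D < J < Z < B < L < E < C.
Then C < M extends the chain to M.
So M is larger.

M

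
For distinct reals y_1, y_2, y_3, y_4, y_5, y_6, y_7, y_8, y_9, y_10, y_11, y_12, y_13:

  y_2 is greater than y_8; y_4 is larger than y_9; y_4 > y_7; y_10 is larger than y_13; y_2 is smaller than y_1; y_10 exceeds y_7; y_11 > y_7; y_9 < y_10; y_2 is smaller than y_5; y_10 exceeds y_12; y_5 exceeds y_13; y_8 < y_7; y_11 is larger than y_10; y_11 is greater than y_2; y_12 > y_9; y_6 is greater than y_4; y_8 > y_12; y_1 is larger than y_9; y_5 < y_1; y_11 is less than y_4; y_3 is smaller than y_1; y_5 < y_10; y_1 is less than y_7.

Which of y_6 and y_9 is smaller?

y_9 < y_12 and y_12 < y_8 give y_9 < y_8.
Then y_8 < y_2 extends the chain to y_2.
Then y_2 < y_5 extends the chain to y_5.
With y_5 < y_1: y_9 < y_12 < y_8 < y_2 < y_5 < y_1.
Then y_1 < y_7 extends the chain to y_7.
Then y_7 < y_10 extends the chain to y_10.
Then y_10 < y_11 extends the chain to y_11.
Then y_11 < y_4 extends the chain to y_4.
Then y_4 < y_6 extends the chain to y_6.
So y_9 < y_6; y_9 is the smaller of the two.

y_9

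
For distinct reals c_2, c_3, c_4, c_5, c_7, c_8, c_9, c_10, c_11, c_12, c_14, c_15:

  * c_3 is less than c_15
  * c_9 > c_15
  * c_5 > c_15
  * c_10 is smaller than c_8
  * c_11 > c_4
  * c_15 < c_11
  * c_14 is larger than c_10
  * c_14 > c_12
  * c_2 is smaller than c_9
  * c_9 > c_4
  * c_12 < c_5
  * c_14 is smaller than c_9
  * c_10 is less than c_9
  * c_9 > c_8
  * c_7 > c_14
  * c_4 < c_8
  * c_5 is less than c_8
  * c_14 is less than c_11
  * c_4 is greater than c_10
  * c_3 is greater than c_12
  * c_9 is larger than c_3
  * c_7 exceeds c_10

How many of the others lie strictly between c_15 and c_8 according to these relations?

1

The relations place c_15 below c_8. An element lies strictly between them when it is forced above c_15 and also forced below c_8.
Above c_15: {c_5, c_11, c_9}. Below c_8: {c_10, c_12, c_3, c_5, c_4}.
Intersection: {c_5} — 1.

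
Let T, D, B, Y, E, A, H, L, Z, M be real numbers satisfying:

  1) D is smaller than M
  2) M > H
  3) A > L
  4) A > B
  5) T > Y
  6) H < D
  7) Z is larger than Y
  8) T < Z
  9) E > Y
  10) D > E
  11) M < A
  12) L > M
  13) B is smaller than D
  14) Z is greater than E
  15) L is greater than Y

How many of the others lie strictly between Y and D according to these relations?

1

Chaining upward from Y reaches: T, E, M, L, A, Z.
Chaining downward from D reaches: B, H, E.
Strictly between Y and D are those in both lists: E — 1 element.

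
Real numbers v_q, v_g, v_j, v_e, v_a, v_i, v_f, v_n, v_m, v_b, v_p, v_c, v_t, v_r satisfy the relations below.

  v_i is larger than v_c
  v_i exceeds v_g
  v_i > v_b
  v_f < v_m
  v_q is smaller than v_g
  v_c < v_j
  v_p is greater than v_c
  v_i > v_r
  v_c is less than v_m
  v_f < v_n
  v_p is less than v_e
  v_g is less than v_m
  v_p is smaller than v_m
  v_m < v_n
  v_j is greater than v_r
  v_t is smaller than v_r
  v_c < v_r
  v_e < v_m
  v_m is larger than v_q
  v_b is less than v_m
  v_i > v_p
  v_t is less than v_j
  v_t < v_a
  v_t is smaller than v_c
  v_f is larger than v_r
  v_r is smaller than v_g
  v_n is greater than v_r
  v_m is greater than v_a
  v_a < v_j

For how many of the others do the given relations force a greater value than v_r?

From v_r the given relations immediately reach v_g, v_f, v_j, v_i, v_n.
From those, v_m — 6 in total.
No other element is forced above v_r by the given relations, so the count is 6.

6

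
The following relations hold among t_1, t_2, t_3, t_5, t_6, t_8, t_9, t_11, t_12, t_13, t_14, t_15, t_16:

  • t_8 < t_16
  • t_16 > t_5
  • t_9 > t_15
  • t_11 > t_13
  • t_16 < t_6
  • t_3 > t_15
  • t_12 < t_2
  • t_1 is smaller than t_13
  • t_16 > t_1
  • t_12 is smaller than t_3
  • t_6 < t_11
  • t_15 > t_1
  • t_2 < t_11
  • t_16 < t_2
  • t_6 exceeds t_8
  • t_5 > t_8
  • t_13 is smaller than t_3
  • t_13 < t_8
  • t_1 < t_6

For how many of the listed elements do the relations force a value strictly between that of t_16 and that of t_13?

Chaining upward from t_13 reaches: t_3, t_8, t_5, t_6, t_2, t_11.
Chaining downward from t_16 reaches: t_1, t_8, t_5.
Strictly between t_13 and t_16 are those in both lists: t_8, t_5 — 2 elements.

2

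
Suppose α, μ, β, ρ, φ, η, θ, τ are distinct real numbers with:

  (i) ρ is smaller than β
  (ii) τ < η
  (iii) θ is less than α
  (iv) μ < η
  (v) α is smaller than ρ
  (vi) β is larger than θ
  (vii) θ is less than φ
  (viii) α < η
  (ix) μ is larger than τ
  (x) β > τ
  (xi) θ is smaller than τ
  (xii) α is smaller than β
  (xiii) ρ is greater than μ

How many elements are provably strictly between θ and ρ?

3

Chaining upward from θ reaches: τ, μ, φ, α, η, β.
Chaining downward from ρ reaches: τ, μ, α.
Strictly between θ and ρ are those in both lists: τ, μ, α — 3 elements.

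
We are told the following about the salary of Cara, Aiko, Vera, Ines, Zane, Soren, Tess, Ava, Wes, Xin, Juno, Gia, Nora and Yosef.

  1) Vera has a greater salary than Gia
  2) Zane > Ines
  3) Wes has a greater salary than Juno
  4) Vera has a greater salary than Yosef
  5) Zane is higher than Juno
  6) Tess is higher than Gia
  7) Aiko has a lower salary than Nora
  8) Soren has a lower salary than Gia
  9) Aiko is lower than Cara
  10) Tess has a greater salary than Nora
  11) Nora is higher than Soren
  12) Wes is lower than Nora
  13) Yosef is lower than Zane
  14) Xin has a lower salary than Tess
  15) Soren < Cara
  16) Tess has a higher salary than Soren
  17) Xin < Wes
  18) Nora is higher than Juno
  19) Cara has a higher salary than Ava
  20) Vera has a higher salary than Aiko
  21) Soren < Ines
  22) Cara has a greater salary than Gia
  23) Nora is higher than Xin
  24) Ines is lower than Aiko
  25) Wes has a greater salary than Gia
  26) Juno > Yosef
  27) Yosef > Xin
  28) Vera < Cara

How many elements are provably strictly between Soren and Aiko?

1

Chaining upward from Soren reaches: Gia, Ines, Zane, Wes, Nora, Vera, Cara, Tess.
Chaining downward from Aiko reaches: Ines.
Strictly between Soren and Aiko are those in both lists: Ines — 1 element.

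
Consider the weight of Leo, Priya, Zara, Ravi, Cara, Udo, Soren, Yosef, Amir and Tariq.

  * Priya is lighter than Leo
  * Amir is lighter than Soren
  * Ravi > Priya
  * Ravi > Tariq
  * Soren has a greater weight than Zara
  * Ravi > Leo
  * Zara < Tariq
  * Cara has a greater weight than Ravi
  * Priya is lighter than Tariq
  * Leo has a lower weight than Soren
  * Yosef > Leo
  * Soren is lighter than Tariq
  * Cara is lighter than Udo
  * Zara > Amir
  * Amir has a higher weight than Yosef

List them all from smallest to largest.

Priya < Leo < Yosef < Amir < Zara < Soren < Tariq < Ravi < Cara < Udo

Each adjacent pair is fixed by a given relation: Priya < Leo; Leo < Yosef; Yosef < Amir; Amir < Zara; Zara < Soren; Soren < Tariq; Tariq < Ravi; Ravi < Cara; Cara < Udo. Chaining them end to end gives the full order.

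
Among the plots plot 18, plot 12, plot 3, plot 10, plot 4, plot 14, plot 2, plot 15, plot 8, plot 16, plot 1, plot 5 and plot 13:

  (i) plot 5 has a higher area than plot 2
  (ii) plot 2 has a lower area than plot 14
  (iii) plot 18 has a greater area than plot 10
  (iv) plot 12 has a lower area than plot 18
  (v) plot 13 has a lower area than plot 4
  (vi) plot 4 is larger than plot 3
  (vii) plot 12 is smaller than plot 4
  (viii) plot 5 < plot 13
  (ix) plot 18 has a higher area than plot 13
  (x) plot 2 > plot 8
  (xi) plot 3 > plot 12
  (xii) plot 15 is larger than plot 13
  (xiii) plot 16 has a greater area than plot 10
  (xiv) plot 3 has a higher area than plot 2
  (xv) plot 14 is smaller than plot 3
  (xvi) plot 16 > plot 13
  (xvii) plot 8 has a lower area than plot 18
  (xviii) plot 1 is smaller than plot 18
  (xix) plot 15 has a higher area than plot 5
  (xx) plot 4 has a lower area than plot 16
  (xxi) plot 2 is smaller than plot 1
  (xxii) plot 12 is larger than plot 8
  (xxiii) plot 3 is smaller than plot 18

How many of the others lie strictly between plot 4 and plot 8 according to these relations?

6

Chaining upward from plot 8 reaches: plot 2, plot 5, plot 14, plot 12, plot 13, plot 1, plot 3, plot 15, plot 16, plot 18.
Chaining downward from plot 4 reaches: plot 2, plot 5, plot 14, plot 12, plot 13, plot 3.
Strictly between plot 8 and plot 4 are those in both lists: plot 2, plot 5, plot 14, plot 12, plot 13, plot 3 — 6 elements.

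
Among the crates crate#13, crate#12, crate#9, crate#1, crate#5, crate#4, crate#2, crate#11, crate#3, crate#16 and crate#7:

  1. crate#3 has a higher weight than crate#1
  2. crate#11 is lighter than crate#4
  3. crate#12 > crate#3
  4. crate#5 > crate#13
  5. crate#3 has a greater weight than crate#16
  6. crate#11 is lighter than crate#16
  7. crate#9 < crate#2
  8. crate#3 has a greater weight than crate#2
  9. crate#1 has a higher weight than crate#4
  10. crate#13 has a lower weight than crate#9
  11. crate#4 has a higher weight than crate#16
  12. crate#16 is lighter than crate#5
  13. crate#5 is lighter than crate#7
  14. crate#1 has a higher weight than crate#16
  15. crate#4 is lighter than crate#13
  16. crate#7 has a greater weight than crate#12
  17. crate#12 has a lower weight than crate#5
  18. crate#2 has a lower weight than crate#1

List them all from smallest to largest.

crate#11 < crate#16 < crate#4 < crate#13 < crate#9 < crate#2 < crate#1 < crate#3 < crate#12 < crate#5 < crate#7

Each adjacent pair is fixed by a given relation: crate#11 < crate#16; crate#16 < crate#4; crate#4 < crate#13; crate#13 < crate#9; crate#9 < crate#2; crate#2 < crate#1; crate#1 < crate#3; crate#3 < crate#12; crate#12 < crate#5; crate#5 < crate#7. Chaining them end to end gives the full order.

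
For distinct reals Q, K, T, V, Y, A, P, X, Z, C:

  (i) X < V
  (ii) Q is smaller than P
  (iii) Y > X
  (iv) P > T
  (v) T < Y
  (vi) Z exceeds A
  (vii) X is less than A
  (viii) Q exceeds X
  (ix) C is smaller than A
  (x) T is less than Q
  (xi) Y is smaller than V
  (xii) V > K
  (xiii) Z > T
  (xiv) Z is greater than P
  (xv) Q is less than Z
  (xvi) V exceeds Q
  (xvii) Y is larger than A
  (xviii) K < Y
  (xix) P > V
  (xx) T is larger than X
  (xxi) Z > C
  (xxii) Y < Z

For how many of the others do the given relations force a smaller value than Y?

From Y the given relations immediately reach X, K, T, A.
From those, C — 5 in total.
Nothing else is reachable below Y; 5 in all.

5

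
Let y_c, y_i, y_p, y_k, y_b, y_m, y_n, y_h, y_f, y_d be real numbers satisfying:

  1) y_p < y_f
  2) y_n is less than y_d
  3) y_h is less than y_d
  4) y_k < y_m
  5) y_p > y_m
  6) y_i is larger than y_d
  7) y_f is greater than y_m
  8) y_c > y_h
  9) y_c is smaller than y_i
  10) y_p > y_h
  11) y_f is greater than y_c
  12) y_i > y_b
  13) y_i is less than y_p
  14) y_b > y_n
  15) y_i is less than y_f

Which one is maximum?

Chaining downward from y_f: directly below it, y_c, y_i, y_m, y_p; then y_k, y_h, y_d, y_b; then y_n.
That covers every other element, and nothing is given above y_f, so y_f is the maximum.

y_f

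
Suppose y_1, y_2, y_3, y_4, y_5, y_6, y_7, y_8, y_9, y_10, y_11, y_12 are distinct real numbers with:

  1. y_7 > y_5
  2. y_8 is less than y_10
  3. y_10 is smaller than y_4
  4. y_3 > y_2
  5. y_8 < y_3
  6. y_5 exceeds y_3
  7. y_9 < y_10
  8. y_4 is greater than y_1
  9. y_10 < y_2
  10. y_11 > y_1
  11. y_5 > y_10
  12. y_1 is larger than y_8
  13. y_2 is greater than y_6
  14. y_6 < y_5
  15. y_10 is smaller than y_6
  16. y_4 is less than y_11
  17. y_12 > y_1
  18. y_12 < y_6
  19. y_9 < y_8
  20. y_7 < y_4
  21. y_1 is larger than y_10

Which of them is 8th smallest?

Piecing the relations together gives one ordering: y_9 < y_8 < y_10 < y_1 < y_12 < y_6 < y_2 < y_3 < y_5 < y_7 < y_4 < y_11.
Counting 8 from the smallest end gives y_3.

y_3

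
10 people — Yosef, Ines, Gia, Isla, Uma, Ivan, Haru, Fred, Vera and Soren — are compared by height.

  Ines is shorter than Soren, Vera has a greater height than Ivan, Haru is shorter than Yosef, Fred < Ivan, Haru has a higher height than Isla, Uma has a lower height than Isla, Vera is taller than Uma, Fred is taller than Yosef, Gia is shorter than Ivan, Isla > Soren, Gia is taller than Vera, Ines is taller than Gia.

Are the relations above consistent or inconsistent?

Chaining the given relations yields Vera < Gia < Ines < Soren < Isla < Haru < Yosef < Fred < Ivan, so Vera < Ivan. But one relation states Ivan < Vera. These cannot both hold.

inconsistent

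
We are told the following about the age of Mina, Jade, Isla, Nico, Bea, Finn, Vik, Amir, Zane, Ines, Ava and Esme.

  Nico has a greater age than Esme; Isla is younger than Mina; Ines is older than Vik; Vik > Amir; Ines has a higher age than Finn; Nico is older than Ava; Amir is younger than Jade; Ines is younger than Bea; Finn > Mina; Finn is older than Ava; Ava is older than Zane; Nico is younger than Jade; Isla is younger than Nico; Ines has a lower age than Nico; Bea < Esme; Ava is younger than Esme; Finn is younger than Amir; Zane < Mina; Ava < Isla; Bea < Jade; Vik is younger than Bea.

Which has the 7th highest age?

Piecing the relations together gives one ordering: Zane < Ava < Isla < Mina < Finn < Amir < Vik < Ines < Bea < Esme < Nico < Jade.
Counting 7 from the largest end gives Amir.

Amir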